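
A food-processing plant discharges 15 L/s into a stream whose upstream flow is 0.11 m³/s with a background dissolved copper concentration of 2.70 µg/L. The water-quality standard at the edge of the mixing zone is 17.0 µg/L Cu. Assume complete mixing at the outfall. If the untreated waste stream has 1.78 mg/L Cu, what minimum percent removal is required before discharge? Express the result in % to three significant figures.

15 L/s = 0.015 m³/s.
2.70 µg/L = 0.0027 mg/L.
17.0 µg/L = 0.017 mg/L.
Mass balance: 0.017·0.125 = 0.015·Cₑ + 0.11·0.0027.
Cₑ = (0.002125 − 0.000297) / 0.015 = 0.1219 mg/L.
Required removal = 1 − 0.1219/1.78 = 93.15 %.

93.2 %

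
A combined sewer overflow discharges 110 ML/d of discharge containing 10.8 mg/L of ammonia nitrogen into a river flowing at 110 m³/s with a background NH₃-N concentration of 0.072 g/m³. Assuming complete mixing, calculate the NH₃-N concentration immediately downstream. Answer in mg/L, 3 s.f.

0.195 mg/L

110 ML/d = 1.273 m³/s.
Flow-weighted mixing gives C = (1.273·10.8 + 110·0.072) / (1.273 + 110) = 21.67/111.3 = 0.1947 mg/L.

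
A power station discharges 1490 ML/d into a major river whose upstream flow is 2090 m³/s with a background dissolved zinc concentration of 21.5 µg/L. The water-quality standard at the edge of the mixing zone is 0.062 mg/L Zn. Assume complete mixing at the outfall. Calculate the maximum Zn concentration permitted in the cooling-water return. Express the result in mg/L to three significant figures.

4.97 mg/L

1490 ML/d = 17.25 m³/s.
21.5 µg/L = 0.0215 mg/L.
Mass balance: 0.062·2107 = 17.25·Cₑ + 2090·0.0215.
Cₑ = (130.6 − 44.94) / 17.25 = 4.97 mg/L.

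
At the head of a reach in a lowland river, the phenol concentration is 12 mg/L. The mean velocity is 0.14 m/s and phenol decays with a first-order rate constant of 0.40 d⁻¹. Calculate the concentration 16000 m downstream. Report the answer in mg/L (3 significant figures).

7.07 mg/L

Travel time t = 16000 m / 0.14 m/s = 1.6e+04/0.14 = 1.143e+05 s = 1.323 d.
First-order decay: C = 12·exp(−0.40·1.323) = 12·0.5891 = 7.07 mg/L.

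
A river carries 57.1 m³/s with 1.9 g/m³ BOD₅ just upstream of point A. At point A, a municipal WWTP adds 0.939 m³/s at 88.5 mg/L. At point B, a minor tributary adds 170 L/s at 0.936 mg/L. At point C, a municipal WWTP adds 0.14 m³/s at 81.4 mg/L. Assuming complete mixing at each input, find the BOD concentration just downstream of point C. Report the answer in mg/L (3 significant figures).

After input A: C = (57.1·1.9 + 0.939·88.5) / 58.04 = 3.301 mg/L.
170 L/s = 0.17 m³/s.
After input B: C = (58.04·3.301 + 0.17·0.936) / 58.21 = 3.294 mg/L.
After input C: C = (58.21·3.294 + 0.14·81.4) / 58.35 = 3.482 mg/L.

3.48 mg/L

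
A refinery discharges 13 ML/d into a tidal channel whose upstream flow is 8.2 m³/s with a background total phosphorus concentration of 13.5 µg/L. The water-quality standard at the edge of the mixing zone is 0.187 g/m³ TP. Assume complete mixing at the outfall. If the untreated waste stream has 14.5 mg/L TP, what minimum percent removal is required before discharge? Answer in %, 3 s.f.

33.5 %

13 ML/d = 0.1505 m³/s.
13.5 µg/L = 0.0135 mg/L.
Mass balance: 0.187·8.35 = 0.1505·Cₑ + 8.2·0.0135.
Cₑ = (1.562 − 0.1107) / 0.1505 = 9.642 mg/L.
Required removal = 1 − 9.642/14.5 = 33.5 %.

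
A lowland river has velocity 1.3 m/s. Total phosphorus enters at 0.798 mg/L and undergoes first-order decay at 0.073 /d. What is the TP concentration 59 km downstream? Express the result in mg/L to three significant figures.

Travel time t = 59 km / 1.3 m/s = 5.9e+04/1.3 = 4.538e+04 s = 0.5253 d.
First-order decay: C = 0.798·exp(−0.073·0.5253) = 0.798·0.9624 = 0.768 mg/L.

0.768 mg/L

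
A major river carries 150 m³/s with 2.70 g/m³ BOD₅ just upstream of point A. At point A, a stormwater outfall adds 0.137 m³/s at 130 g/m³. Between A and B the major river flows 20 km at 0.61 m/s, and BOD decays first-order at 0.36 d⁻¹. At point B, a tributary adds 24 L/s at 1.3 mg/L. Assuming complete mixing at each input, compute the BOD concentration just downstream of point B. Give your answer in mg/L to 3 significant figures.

2.46 mg/L

After input A: C = (150·2.7 + 0.137·130) / 150.1 = 2.816 mg/L.
Over the 20 km reach to input B (t = 3.279e+04 s = 0.3795 d), decay gives C = 2.816·exp(−0.36·0.3795) = 2.457 mg/L.
24 L/s = 0.024 m³/s.
After input B: C = (150.1·2.457 + 0.024·1.3) / 150.2 = 2.456 mg/L.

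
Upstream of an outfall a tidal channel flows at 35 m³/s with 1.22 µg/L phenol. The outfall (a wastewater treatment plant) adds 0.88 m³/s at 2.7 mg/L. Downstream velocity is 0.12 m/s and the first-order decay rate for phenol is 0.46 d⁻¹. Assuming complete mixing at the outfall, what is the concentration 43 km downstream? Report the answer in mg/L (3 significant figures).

0.0100 mg/L

1.22 µg/L = 0.00122 mg/L.
After complete mixing, C₀ = (0.88·2.7 + 35·0.00122) / 35.88 = 0.06741 mg/L.
Travel time t = 4.3e+04 m / 0.12 m/s = 3.583e+05 s = 4.147 d.
C = 0.06741·exp(−0.46·4.147) = 0.06741·0.1484 = 0.01 mg/L.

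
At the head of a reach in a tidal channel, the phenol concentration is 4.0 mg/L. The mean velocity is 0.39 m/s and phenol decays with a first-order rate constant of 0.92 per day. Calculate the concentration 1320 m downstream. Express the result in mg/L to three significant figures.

Travel time t = 1320 m / 0.39 m/s = 1320/0.39 = 3385 s = 0.03917 d.
First-order decay: C = 4.0·exp(−0.92·0.03917) = 4.0·0.9646 = 3.858 mg/L.

3.86 mg/L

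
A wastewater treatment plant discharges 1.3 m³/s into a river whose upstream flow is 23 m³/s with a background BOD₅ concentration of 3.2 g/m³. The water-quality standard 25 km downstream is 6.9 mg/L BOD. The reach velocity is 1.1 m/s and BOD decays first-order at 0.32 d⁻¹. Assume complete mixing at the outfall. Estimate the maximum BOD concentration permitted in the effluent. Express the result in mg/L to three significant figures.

83.7 mg/L

Travel time to the compliance point: t = 2.5e+04/1.1 = 2.273e+04 s = 0.263 d; decay factor exp(−0.32·0.263) = 0.9193.
So the concentration just after mixing may be at most 6.9/0.9193 = 7.506 mg/L.
Mass balance: 7.506·24.3 = 1.3·Cₑ + 23·3.2.
Cₑ = (182.4 − 73.6) / 1.3 = 83.69 mg/L.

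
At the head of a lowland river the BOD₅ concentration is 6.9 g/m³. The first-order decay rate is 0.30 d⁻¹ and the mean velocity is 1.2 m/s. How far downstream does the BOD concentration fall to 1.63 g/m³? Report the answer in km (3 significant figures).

499 km

From C = C₀·e^(−kt), t = ln(C₀/C)/k = ln(6.9/1.63)/0.30 = 1.443/0.30 = 4.81 d.
Distance = v·t = 1.2 m/s × 4.156e+05 s = 4.987e+05 m = 498.7 km.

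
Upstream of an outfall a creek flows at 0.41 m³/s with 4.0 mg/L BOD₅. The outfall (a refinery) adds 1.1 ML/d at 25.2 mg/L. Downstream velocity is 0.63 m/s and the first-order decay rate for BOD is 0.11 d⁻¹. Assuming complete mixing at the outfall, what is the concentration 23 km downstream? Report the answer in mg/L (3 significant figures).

1.1 ML/d = 0.01273 m³/s.
After complete mixing, C₀ = (0.01273·25.2 + 0.41·4) / 0.4227 = 4.638 mg/L.
Travel time t = 2.3e+04 m / 0.63 m/s = 3.651e+04 s = 0.4225 d.
C = 4.638·exp(−0.11·0.4225) = 4.638·0.9546 = 4.428 mg/L.

4.43 mg/L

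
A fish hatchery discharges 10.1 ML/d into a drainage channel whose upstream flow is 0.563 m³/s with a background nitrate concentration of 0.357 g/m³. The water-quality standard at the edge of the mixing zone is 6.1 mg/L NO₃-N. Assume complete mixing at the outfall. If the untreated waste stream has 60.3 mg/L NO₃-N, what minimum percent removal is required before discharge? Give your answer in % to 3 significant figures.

10.1 ML/d = 0.1169 m³/s.
Mass balance: 6.1·0.6799 = 0.1169·Cₑ + 0.563·0.357.
Cₑ = (4.147 − 0.201) / 0.1169 = 33.76 mg/L.
Required removal = 1 − 33.76/60.3 = 44.01 %.

44.0 %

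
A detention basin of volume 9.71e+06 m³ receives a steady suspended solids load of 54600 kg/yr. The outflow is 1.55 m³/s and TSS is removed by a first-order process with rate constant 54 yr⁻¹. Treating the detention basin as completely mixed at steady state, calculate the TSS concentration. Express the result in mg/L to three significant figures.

0.0952 mg/L

Outflow Q = 1.55 m³/s × 3.156e+07 s/yr = 4.891e+07 m³/yr.
Steady-state CSTR mass balance: W = Q·C + k·V·C, so C = W/(Q + kV).
Q + kV = 4.891e+07 + 54·9.71e+06 = 5.733e+08 m³/yr.
C = 54600/5.733e+08 = 9.525e-05 kg/m³ = 0.09525 mg/L.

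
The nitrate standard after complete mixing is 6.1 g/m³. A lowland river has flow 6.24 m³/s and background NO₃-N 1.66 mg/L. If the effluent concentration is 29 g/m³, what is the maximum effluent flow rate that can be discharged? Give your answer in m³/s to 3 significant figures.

Mass balance at complete mixing: C_std·(Q_w + Q_r) = Q_w·C_e + Q_r·C_b.
Rearranging, Q_w = Q_r·(C_std − C_b)/(C_e − C_std) = 6.24·(6.1 − 1.66) / (29 − 6.1) = 1.21 m³/s.

1.21 m³/s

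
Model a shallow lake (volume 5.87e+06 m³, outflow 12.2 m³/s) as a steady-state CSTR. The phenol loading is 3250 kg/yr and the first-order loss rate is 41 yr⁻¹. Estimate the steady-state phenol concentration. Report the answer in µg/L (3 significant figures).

Outflow Q = 12.2 m³/s × 3.156e+07 s/yr = 3.85e+08 m³/yr.
Steady-state CSTR mass balance: W = Q·C + k·V·C, so C = W/(Q + kV).
Q + kV = 3.85e+08 + 41·5.87e+06 = 6.257e+08 m³/yr.
C = 3250/6.257e+08 = 5.194e-06 kg/m³ = 0.005194 mg/L = 5.194 µg/L.

5.19 µg/L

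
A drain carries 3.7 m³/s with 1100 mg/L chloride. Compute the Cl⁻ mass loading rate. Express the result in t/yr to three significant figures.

Mass flux = Q·C = 3.7 m³/s × 1100 g/m³ = 4070 g/s.
= 4070 g/s × 31.56 = 1.284e+05 t/yr.

128000 t/yr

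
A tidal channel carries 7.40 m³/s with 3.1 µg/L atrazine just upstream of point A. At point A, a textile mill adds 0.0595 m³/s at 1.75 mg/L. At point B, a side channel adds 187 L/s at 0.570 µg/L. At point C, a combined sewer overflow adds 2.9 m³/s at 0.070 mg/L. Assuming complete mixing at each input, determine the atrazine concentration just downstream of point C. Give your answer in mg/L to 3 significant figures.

3.1 µg/L = 0.0031 mg/L.
After input A: C = (7.4·0.0031 + 0.0595·1.75) / 7.46 = 0.01703 mg/L.
187 L/s = 0.187 m³/s.
0.570 µg/L = 0.00057 mg/L.
After input B: C = (7.46·0.01703 + 0.187·0.00057) / 7.647 = 0.01663 mg/L.
After input C: C = (7.647·0.01663 + 2.9·0.07) / 10.55 = 0.03131 mg/L.

0.0313 mg/L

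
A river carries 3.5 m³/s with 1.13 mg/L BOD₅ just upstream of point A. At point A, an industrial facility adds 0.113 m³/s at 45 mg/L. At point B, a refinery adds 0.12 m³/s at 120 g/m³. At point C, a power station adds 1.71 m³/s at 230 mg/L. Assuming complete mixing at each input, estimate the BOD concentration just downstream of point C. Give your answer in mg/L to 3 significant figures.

76.6 mg/L

After input A: C = (3.5·1.13 + 0.113·45) / 3.613 = 2.502 mg/L.
After input B: C = (3.613·2.502 + 0.12·120) / 3.733 = 6.279 mg/L.
After input C: C = (3.733·6.279 + 1.71·230) / 5.443 = 76.56 mg/L.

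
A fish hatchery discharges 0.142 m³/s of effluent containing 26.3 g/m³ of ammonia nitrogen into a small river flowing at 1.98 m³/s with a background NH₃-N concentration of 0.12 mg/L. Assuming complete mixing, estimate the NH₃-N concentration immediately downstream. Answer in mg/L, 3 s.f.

By mass balance at complete mixing, C = (0.142·26.3 + 1.98·0.12) / (0.142 + 1.98) = 3.972/2.122 = 1.872 mg/L.

1.87 mg/L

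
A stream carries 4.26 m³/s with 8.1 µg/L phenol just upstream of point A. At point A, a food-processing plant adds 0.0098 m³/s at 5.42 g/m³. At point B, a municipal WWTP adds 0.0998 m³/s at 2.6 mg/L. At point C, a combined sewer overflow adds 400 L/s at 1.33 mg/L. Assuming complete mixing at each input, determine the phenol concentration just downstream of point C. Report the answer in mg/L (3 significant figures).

8.1 µg/L = 0.0081 mg/L.
After input A: C = (4.26·0.0081 + 0.0098·5.42) / 4.27 = 0.02052 mg/L.
After input B: C = (4.27·0.02052 + 0.0998·2.6) / 4.37 = 0.07944 mg/L.
400 L/s = 0.4 m³/s.
After input C: C = (4.37·0.07944 + 0.4·1.33) / 4.77 = 0.1843 mg/L.

0.184 mg/L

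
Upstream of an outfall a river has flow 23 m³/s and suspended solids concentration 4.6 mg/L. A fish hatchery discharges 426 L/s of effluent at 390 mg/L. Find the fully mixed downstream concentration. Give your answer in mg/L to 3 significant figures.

426 L/s = 0.426 m³/s.
Flow-weighted mixing gives C = (0.426·390 + 23·4.6) / (0.426 + 23) = 271.9/23.43 = 11.61 mg/L.

11.6 mg/L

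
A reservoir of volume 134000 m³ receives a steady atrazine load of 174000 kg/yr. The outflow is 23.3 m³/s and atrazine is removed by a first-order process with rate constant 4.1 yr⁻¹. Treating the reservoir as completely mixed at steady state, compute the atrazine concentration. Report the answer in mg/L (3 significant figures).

0.236 mg/L

Outflow Q = 23.3 m³/s × 3.156e+07 s/yr = 7.353e+08 m³/yr.
Steady-state CSTR mass balance: W = Q·C + k·V·C, so C = W/(Q + kV).
Q + kV = 7.353e+08 + 4.1·134000 = 7.358e+08 m³/yr.
C = 174000/7.358e+08 = 0.0002365 kg/m³ = 0.2365 mg/L.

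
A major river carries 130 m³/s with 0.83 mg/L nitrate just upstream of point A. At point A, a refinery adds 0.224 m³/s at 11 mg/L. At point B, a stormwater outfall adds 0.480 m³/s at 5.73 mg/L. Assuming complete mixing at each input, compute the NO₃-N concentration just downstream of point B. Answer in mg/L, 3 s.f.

After input A: C = (130·0.83 + 0.224·11) / 130.2 = 0.8475 mg/L.
After input B: C = (130.2·0.8475 + 0.48·5.73) / 130.7 = 0.8654 mg/L.

0.865 mg/L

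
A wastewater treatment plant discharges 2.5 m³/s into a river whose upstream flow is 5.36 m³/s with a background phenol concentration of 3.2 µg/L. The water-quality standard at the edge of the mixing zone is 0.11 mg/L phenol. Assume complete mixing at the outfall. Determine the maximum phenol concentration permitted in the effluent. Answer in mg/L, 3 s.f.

0.339 mg/L

3.2 µg/L = 0.0032 mg/L.
Mass balance: 0.11·7.86 = 2.5·Cₑ + 5.36·0.0032.
Cₑ = (0.8646 − 0.01715) / 2.5 = 0.339 mg/L.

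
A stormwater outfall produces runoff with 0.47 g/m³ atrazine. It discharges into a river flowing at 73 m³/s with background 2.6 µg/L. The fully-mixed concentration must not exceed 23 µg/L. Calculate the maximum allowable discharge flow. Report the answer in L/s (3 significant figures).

3330 L/s

2.6 µg/L = 0.0026 mg/L.
23 µg/L = 0.023 mg/L.
Mass balance at complete mixing: C_std·(Q_w + Q_r) = Q_w·C_e + Q_r·C_b.
Rearranging, Q_w = Q_r·(C_std − C_b)/(C_e − C_std) = 73·(0.023 − 0.0026) / (0.47 − 0.023) = 3.332 m³/s.
= 3332 L/s.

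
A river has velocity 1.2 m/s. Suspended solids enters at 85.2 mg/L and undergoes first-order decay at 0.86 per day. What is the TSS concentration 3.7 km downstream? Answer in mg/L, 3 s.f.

Travel time t = 3.7 km / 1.2 m/s = 3700/1.2 = 3083 s = 0.03569 d.
First-order decay: C = 85.2·exp(−0.86·0.03569) = 85.2·0.9698 = 82.62 mg/L.

82.6 mg/L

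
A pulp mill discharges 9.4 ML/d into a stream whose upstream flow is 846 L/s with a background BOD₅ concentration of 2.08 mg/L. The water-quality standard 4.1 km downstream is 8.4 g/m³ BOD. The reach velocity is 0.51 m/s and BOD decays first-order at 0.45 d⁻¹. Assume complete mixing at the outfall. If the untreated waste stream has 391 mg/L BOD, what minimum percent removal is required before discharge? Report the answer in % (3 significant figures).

9.4 ML/d = 0.1088 m³/s.
846 L/s = 0.846 m³/s.
Travel time to the compliance point: t = 4100/0.51 = 8039 s = 0.09305 d; decay factor exp(−0.45·0.09305) = 0.959.
So the concentration just after mixing may be at most 8.4/0.959 = 8.759 mg/L.
Mass balance: 8.759·0.9548 = 0.1088·Cₑ + 0.846·2.08.
Cₑ = (8.363 − 1.76) / 0.1088 = 60.7 mg/L.
Required removal = 1 − 60.7/391 = 84.48 %.

84.5 %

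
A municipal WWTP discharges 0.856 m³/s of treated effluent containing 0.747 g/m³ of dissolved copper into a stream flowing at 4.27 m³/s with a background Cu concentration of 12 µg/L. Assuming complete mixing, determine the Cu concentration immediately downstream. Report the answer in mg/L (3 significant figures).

12 µg/L = 0.012 mg/L.
By mass balance at complete mixing, C = (0.856·0.747 + 4.27·0.012) / (0.856 + 4.27) = 0.6907/5.126 = 0.1347 mg/L.

0.135 mg/L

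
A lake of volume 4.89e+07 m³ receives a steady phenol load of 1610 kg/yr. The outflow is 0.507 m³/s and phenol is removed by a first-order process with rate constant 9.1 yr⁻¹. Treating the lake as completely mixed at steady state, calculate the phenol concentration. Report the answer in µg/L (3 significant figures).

Outflow Q = 0.507 m³/s × 3.156e+07 s/yr = 1.6e+07 m³/yr.
Steady-state CSTR mass balance: W = Q·C + k·V·C, so C = W/(Q + kV).
Q + kV = 1.6e+07 + 9.1·4.89e+07 = 4.61e+08 m³/yr.
C = 1610/4.61e+08 = 3.492e-06 kg/m³ = 0.003492 mg/L = 3.492 µg/L.

3.49 µg/L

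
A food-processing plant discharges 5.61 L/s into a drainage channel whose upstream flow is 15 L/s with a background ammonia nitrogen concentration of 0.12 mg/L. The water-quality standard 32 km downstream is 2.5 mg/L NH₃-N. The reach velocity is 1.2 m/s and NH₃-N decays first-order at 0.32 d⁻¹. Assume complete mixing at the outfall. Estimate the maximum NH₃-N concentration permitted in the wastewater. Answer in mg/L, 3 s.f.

9.82 mg/L

5.61 L/s = 0.00561 m³/s.
15 L/s = 0.015 m³/s.
Travel time to the compliance point: t = 3.2e+04/1.2 = 2.667e+04 s = 0.3086 d; decay factor exp(−0.32·0.3086) = 0.906.
So the concentration just after mixing may be at most 2.5/0.906 = 2.76 mg/L.
Mass balance: 2.76·0.02061 = 0.00561·Cₑ + 0.015·0.12.
Cₑ = (0.05687 − 0.0018) / 0.00561 = 9.817 mg/L.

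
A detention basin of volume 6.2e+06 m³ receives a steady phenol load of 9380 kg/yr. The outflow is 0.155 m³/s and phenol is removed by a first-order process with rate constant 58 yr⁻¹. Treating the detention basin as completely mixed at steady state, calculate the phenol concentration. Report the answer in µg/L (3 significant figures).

25.7 µg/L

Outflow Q = 0.155 m³/s × 3.156e+07 s/yr = 4.891e+06 m³/yr.
Steady-state CSTR mass balance: W = Q·C + k·V·C, so C = W/(Q + kV).
Q + kV = 4.891e+06 + 58·6.2e+06 = 3.645e+08 m³/yr.
C = 9380/3.645e+08 = 2.573e-05 kg/m³ = 0.02573 mg/L = 25.73 µg/L.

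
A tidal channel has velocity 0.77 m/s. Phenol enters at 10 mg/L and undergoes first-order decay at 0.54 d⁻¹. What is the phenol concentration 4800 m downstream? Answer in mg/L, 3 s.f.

Travel time t = 4800 m / 0.77 m/s = 4800/0.77 = 6234 s = 0.07215 d.
First-order decay: C = 10·exp(−0.54·0.07215) = 10·0.9618 = 9.618 mg/L.

9.62 mg/L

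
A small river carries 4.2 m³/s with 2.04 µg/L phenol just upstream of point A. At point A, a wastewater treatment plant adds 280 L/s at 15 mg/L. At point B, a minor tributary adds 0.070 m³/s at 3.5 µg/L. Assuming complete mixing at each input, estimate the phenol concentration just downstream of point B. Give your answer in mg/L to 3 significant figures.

0.925 mg/L

2.04 µg/L = 0.00204 mg/L.
280 L/s = 0.28 m³/s.
After input A: C = (4.2·0.00204 + 0.28·15) / 4.48 = 0.9394 mg/L.
3.5 µg/L = 0.0035 mg/L.
After input B: C = (4.48·0.9394 + 0.07·0.0035) / 4.55 = 0.925 mg/L.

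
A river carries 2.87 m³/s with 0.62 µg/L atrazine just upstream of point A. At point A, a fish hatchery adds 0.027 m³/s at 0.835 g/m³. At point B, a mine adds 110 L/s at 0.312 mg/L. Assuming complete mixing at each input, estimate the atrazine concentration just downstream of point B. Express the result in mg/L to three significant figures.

0.0195 mg/L

0.62 µg/L = 0.00062 mg/L.
After input A: C = (2.87·0.00062 + 0.027·0.835) / 2.897 = 0.008396 mg/L.
110 L/s = 0.11 m³/s.
After input B: C = (2.897·0.008396 + 0.11·0.312) / 3.007 = 0.0195 mg/L.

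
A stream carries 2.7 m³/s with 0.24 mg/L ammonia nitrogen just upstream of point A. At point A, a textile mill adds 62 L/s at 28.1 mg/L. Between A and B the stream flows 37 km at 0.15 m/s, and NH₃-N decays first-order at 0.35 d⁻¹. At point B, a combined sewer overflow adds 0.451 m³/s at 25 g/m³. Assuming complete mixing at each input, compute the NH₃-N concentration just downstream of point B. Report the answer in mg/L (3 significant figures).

62 L/s = 0.062 m³/s.
After input A: C = (2.7·0.24 + 0.062·28.1) / 2.762 = 0.8654 mg/L.
Over the 37 km reach to input B (t = 2.467e+05 s = 2.855 d), decay gives C = 0.8654·exp(−0.35·2.855) = 0.3186 mg/L.
After input B: C = (2.762·0.3186 + 0.451·25) / 3.213 = 3.783 mg/L.

3.78 mg/L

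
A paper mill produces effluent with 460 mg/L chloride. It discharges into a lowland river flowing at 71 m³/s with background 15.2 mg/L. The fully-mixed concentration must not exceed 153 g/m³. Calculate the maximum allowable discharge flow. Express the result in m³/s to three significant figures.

Mass balance at complete mixing: C_std·(Q_w + Q_r) = Q_w·C_e + Q_r·C_b.
Rearranging, Q_w = Q_r·(C_std − C_b)/(C_e − C_std) = 71·(153 − 15.2) / (460 − 153) = 31.87 m³/s.

31.9 m³/s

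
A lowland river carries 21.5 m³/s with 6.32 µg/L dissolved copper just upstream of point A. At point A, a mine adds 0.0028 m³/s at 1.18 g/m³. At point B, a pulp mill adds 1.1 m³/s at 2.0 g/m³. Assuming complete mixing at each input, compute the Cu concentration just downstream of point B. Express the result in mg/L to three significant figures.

6.32 µg/L = 0.00632 mg/L.
After input A: C = (21.5·0.00632 + 0.0028·1.18) / 21.5 = 0.006473 mg/L.
After input B: C = (21.5·0.006473 + 1.1·2) / 22.6 = 0.1035 mg/L.

0.103 mg/L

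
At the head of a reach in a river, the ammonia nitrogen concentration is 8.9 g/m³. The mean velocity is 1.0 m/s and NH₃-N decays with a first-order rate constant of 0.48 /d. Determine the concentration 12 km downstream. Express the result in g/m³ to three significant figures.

8.33 g/m³

Travel time t = 12 km / 1.0 m/s = 1.2e+04/1.0 = 1.2e+04 s = 0.1389 d.
First-order decay: C = 8.9·exp(−0.48·0.1389) = 8.9·0.9355 = 8.326 g/m³.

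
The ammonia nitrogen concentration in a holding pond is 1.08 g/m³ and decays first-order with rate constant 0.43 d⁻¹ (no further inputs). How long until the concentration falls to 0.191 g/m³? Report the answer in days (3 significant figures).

t = ln(C₀/C)/k = ln(1.08/0.191)/0.43 = 1.732/0.43 = 4.029 d.

4.03 d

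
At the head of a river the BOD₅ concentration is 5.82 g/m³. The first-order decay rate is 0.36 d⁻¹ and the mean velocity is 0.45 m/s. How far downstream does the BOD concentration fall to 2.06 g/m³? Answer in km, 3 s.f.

112 km

From C = C₀·e^(−kt), t = ln(C₀/C)/k = ln(5.82/2.06)/0.36 = 1.039/0.36 = 2.885 d.
Distance = v·t = 0.45 m/s × 2.493e+05 s = 1.122e+05 m = 112.2 km.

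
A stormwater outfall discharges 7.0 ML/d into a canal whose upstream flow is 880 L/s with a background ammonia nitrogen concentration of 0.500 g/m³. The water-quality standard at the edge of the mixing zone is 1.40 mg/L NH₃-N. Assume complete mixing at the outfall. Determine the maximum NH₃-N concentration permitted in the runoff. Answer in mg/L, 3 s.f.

7.0 ML/d = 0.08102 m³/s.
880 L/s = 0.88 m³/s.
Mass balance: 1.4·0.961 = 0.08102·Cₑ + 0.88·0.5.
Cₑ = (1.345 − 0.44) / 0.08102 = 11.18 mg/L.

11.2 mg/L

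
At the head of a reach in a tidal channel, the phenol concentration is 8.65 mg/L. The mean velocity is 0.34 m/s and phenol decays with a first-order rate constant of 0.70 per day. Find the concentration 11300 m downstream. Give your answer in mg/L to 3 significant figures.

6.61 mg/L

Travel time t = 11300 m / 0.34 m/s = 1.13e+04/0.34 = 3.324e+04 s = 0.3847 d.
First-order decay: C = 8.65·exp(−0.70·0.3847) = 8.65·0.7639 = 6.608 mg/L.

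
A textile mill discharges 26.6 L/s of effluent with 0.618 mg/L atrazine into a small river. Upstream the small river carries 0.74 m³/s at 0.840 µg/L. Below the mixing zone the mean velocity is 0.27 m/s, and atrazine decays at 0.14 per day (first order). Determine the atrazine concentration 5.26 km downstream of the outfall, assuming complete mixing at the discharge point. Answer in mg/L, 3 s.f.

0.0216 mg/L

26.6 L/s = 0.0266 m³/s.
0.840 µg/L = 0.00084 mg/L.
After complete mixing, C₀ = (0.0266·0.618 + 0.74·0.00084) / 0.7666 = 0.02225 mg/L.
Travel time t = 5260 m / 0.27 m/s = 1.948e+04 s = 0.2255 d.
C = 0.02225·exp(−0.14·0.2255) = 0.02225·0.9689 = 0.02156 mg/L.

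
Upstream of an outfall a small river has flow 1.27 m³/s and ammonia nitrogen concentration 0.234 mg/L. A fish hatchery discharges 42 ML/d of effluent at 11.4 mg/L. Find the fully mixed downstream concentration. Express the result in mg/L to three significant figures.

3.32 mg/L

42 ML/d = 0.4861 m³/s.
By mass balance at complete mixing, C = (0.4861·11.4 + 1.27·0.234) / (0.4861 + 1.27) = 5.839/1.756 = 3.325 mg/L.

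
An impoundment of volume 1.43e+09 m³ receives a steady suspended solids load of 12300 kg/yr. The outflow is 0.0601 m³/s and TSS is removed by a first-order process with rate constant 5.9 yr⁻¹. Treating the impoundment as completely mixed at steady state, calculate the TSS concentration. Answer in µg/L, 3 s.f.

1.46 µg/L

Outflow Q = 0.0601 m³/s × 3.156e+07 s/yr = 1.897e+06 m³/yr.
Steady-state CSTR mass balance: W = Q·C + k·V·C, so C = W/(Q + kV).
Q + kV = 1.897e+06 + 5.9·1.43e+09 = 8.439e+09 m³/yr.
C = 12300/8.439e+09 = 1.458e-06 kg/m³ = 0.001458 mg/L = 1.458 µg/L.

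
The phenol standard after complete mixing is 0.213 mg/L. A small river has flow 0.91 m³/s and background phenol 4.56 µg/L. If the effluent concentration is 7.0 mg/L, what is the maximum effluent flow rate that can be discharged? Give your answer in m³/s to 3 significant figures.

0.0279 m³/s

4.56 µg/L = 0.00456 mg/L.
Mass balance at complete mixing: C_std·(Q_w + Q_r) = Q_w·C_e + Q_r·C_b.
Rearranging, Q_w = Q_r·(C_std − C_b)/(C_e − C_std) = 0.91·(0.213 − 0.00456) / (7 − 0.213) = 0.02795 m³/s.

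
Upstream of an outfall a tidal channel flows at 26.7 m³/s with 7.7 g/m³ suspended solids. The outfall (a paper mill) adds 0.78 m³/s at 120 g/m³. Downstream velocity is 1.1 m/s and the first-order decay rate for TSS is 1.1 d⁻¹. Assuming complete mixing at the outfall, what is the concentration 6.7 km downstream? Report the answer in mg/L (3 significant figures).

After complete mixing, C₀ = (0.78·120 + 26.7·7.7) / 27.48 = 10.89 mg/L.
Travel time t = 6700 m / 1.1 m/s = 6091 s = 0.0705 d.
C = 10.89·exp(−1.1·0.0705) = 10.89·0.9254 = 10.08 mg/L.

10.1 mg/L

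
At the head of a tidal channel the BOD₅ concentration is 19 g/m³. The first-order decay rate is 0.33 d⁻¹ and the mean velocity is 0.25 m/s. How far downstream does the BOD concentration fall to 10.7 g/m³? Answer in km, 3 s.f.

From C = C₀·e^(−kt), t = ln(C₀/C)/k = ln(19/10.7)/0.33 = 0.5742/0.33 = 1.74 d.
Distance = v·t = 0.25 m/s × 1.503e+05 s = 3.758e+04 m = 37.58 km.

37.6 km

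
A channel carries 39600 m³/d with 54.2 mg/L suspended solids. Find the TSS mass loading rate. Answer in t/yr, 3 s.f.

39600 m³/d = 0.4583 m³/s.
Mass flux = Q·C = 0.4583 m³/s × 54.2 g/m³ = 24.84 g/s.
= 24.84 g/s × 31.56 = 783.9 t/yr.

784 t/yr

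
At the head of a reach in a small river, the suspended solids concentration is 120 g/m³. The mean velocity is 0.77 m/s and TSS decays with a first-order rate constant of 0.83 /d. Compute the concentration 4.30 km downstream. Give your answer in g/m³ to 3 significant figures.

114 g/m³

Travel time t = 4.30 km / 0.77 m/s = 4300/0.77 = 5584 s = 0.06463 d.
First-order decay: C = 120·exp(−0.83·0.06463) = 120·0.9478 = 113.7 g/m³.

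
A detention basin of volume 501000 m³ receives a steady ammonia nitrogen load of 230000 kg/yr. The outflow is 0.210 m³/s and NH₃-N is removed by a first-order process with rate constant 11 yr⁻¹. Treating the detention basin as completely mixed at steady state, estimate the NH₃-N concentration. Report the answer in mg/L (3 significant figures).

18.9 mg/L

Outflow Q = 0.210 m³/s × 3.156e+07 s/yr = 6.627e+06 m³/yr.
Steady-state CSTR mass balance: W = Q·C + k·V·C, so C = W/(Q + kV).
Q + kV = 6.627e+06 + 11·501000 = 1.214e+07 m³/yr.
C = 230000/1.214e+07 = 0.01895 kg/m³ = 18.95 mg/L.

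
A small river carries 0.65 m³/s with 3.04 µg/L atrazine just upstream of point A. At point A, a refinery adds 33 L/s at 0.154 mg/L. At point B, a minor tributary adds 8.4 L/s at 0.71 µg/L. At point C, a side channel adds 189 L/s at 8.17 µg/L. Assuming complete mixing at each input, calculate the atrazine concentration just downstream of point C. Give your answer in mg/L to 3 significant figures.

0.00978 mg/L

3.04 µg/L = 0.00304 mg/L.
33 L/s = 0.033 m³/s.
After input A: C = (0.65·0.00304 + 0.033·0.154) / 0.683 = 0.01033 mg/L.
8.4 L/s = 0.0084 m³/s.
0.71 µg/L = 0.00071 mg/L.
After input B: C = (0.683·0.01033 + 0.0084·0.00071) / 0.6914 = 0.01022 mg/L.
189 L/s = 0.189 m³/s.
8.17 µg/L = 0.00817 mg/L.
After input C: C = (0.6914·0.01022 + 0.189·0.00817) / 0.8804 = 0.009777 mg/L.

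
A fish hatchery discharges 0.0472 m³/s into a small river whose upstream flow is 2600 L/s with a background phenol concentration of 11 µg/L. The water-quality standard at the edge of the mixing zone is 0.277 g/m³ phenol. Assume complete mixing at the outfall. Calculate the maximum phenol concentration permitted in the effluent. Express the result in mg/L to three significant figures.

14.9 mg/L

2600 L/s = 2.6 m³/s.
11 µg/L = 0.011 mg/L.
Mass balance: 0.277·2.647 = 0.0472·Cₑ + 2.6·0.011.
Cₑ = (0.7333 − 0.0286) / 0.0472 = 14.93 mg/L.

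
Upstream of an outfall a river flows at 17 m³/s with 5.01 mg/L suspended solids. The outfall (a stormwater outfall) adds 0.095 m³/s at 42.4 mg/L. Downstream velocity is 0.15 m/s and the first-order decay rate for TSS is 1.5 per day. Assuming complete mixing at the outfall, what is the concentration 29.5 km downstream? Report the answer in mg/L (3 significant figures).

0.172 mg/L

After complete mixing, C₀ = (0.095·42.4 + 17·5.01) / 17.09 = 5.218 mg/L.
Travel time t = 2.95e+04 m / 0.15 m/s = 1.967e+05 s = 2.276 d.
C = 5.218·exp(−1.5·2.276) = 5.218·0.0329 = 0.1717 mg/L.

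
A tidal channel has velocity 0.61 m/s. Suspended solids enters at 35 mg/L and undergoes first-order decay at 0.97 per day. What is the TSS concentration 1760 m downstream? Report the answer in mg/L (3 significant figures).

33.9 mg/L

Travel time t = 1760 m / 0.61 m/s = 1760/0.61 = 2885 s = 0.03339 d.
First-order decay: C = 35·exp(−0.97·0.03339) = 35·0.9681 = 33.88 mg/L.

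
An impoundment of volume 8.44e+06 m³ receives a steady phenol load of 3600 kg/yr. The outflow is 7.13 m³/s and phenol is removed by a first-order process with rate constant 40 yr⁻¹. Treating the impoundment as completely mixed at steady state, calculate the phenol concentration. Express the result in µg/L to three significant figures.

6.40 µg/L

Outflow Q = 7.13 m³/s × 3.156e+07 s/yr = 2.25e+08 m³/yr.
Steady-state CSTR mass balance: W = Q·C + k·V·C, so C = W/(Q + kV).
Q + kV = 2.25e+08 + 40·8.44e+06 = 5.626e+08 m³/yr.
C = 3600/5.626e+08 = 6.399e-06 kg/m³ = 0.006399 mg/L = 6.399 µg/L.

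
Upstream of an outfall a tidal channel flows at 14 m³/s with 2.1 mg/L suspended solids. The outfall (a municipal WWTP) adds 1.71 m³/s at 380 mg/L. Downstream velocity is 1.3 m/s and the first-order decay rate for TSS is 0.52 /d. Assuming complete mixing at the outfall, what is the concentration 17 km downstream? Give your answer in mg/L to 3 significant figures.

After complete mixing, C₀ = (1.71·380 + 14·2.1) / 15.71 = 43.23 mg/L.
Travel time t = 1.7e+04 m / 1.3 m/s = 1.308e+04 s = 0.1514 d.
C = 43.23·exp(−0.52·0.1514) = 43.23·0.9243 = 39.96 mg/L.

40.0 mg/L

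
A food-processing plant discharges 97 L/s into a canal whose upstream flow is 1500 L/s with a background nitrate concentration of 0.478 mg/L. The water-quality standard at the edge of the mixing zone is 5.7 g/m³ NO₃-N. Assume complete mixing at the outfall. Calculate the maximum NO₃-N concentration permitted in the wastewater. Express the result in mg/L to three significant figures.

86.5 mg/L

97 L/s = 0.097 m³/s.
1500 L/s = 1.5 m³/s.
Mass balance: 5.7·1.597 = 0.097·Cₑ + 1.5·0.478.
Cₑ = (9.103 − 0.717) / 0.097 = 86.45 mg/L.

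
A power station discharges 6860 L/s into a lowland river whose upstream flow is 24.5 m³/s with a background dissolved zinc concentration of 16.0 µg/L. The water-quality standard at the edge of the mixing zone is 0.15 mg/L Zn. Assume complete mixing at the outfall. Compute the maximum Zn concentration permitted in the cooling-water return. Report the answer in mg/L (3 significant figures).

0.629 mg/L

6860 L/s = 6.86 m³/s.
16.0 µg/L = 0.016 mg/L.
Mass balance: 0.15·31.36 = 6.86·Cₑ + 24.5·0.016.
Cₑ = (4.704 − 0.392) / 6.86 = 0.6286 mg/L.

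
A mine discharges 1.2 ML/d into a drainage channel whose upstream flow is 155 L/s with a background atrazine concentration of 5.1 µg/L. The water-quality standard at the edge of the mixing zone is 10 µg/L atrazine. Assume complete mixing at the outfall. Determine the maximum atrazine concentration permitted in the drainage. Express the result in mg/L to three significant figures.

1.2 ML/d = 0.01389 m³/s.
155 L/s = 0.155 m³/s.
5.1 µg/L = 0.0051 mg/L.
10 µg/L = 0.01 mg/L.
Mass balance: 0.01·0.1689 = 0.01389·Cₑ + 0.155·0.0051.
Cₑ = (0.001689 − 0.0007905) / 0.01389 = 0.06468 mg/L.

0.0647 mg/L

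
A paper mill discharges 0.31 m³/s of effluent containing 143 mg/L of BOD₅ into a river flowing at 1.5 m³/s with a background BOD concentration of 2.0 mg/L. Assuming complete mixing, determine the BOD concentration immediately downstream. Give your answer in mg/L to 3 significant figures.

26.1 mg/L

By mass balance at complete mixing, C = (0.31·143 + 1.5·2) / (0.31 + 1.5) = 47.33/1.81 = 26.15 mg/L.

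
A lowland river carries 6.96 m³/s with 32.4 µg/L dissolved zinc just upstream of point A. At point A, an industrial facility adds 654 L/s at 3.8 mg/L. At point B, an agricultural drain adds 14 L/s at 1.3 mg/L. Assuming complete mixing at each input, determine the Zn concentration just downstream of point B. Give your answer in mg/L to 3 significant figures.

0.358 mg/L

32.4 µg/L = 0.0324 mg/L.
654 L/s = 0.654 m³/s.
After input A: C = (6.96·0.0324 + 0.654·3.8) / 7.614 = 0.356 mg/L.
14 L/s = 0.014 m³/s.
After input B: C = (7.614·0.356 + 0.014·1.3) / 7.628 = 0.3577 mg/L.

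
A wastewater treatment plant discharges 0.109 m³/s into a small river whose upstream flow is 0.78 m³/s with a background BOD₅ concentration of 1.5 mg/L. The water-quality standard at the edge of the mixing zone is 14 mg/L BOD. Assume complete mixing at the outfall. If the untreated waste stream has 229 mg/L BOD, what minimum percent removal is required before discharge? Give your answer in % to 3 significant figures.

Mass balance: 14·0.889 = 0.109·Cₑ + 0.78·1.5.
Cₑ = (12.45 − 1.17) / 0.109 = 103.4 mg/L.
Required removal = 1 − 103.4/229 = 54.83 %.

54.8 %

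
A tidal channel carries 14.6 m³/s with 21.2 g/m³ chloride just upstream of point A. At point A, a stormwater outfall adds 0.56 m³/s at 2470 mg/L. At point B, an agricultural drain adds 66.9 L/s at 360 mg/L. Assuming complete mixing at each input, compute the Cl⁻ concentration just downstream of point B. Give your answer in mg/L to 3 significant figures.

After input A: C = (14.6·21.2 + 0.56·2470) / 15.16 = 111.7 mg/L.
66.9 L/s = 0.0669 m³/s.
After input B: C = (15.16·111.7 + 0.0669·360) / 15.23 = 112.7 mg/L.

113 mg/L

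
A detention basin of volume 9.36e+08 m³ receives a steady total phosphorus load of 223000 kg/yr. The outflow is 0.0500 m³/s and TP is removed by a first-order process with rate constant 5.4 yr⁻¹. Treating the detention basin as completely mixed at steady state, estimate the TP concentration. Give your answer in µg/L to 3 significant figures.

Outflow Q = 0.0500 m³/s × 3.156e+07 s/yr = 1.578e+06 m³/yr.
Steady-state CSTR mass balance: W = Q·C + k·V·C, so C = W/(Q + kV).
Q + kV = 1.578e+06 + 5.4·9.36e+08 = 5.056e+09 m³/yr.
C = 223000/5.056e+09 = 4.411e-05 kg/m³ = 0.04411 mg/L = 44.11 µg/L.

44.1 µg/L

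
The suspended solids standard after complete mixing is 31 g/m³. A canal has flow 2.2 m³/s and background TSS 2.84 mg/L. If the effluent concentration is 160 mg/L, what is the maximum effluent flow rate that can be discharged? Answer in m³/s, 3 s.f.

Mass balance at complete mixing: C_std·(Q_w + Q_r) = Q_w·C_e + Q_r·C_b.
Rearranging, Q_w = Q_r·(C_std − C_b)/(C_e − C_std) = 2.2·(31 − 2.84) / (160 − 31) = 0.4802 m³/s.

0.480 m³/s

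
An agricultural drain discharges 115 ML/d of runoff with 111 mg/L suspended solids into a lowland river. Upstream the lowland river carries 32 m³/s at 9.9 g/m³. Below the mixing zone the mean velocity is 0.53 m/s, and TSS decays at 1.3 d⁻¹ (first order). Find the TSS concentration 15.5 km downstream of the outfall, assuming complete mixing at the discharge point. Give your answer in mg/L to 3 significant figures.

115 ML/d = 1.331 m³/s.
After complete mixing, C₀ = (1.331·111 + 32·9.9) / 33.33 = 13.94 mg/L.
Travel time t = 1.55e+04 m / 0.53 m/s = 2.925e+04 s = 0.3385 d.
C = 13.94·exp(−1.3·0.3385) = 13.94·0.644 = 8.976 mg/L.

8.98 mg/L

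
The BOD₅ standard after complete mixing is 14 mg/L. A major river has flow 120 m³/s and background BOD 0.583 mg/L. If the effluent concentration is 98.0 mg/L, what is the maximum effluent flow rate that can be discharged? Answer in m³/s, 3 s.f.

Mass balance at complete mixing: C_std·(Q_w + Q_r) = Q_w·C_e + Q_r·C_b.
Rearranging, Q_w = Q_r·(C_std − C_b)/(C_e − C_std) = 120·(14 − 0.583) / (98 − 14) = 19.17 m³/s.

19.2 m³/s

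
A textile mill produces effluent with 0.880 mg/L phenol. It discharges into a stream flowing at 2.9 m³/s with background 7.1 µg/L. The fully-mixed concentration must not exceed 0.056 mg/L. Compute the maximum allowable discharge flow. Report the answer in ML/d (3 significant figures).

7.1 µg/L = 0.0071 mg/L.
Mass balance at complete mixing: C_std·(Q_w + Q_r) = Q_w·C_e + Q_r·C_b.
Rearranging, Q_w = Q_r·(C_std − C_b)/(C_e − C_std) = 2.9·(0.056 − 0.0071) / (0.88 − 0.056) = 0.1721 m³/s.
= 14.87 ML/d.

14.9 ML/d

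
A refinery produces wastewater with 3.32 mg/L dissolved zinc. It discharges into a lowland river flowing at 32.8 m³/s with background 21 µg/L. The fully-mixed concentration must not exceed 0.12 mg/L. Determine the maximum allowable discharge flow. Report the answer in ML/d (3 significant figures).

87.7 ML/d

21 µg/L = 0.021 mg/L.
Mass balance at complete mixing: C_std·(Q_w + Q_r) = Q_w·C_e + Q_r·C_b.
Rearranging, Q_w = Q_r·(C_std − C_b)/(C_e − C_std) = 32.8·(0.12 − 0.021) / (3.32 − 0.12) = 1.015 m³/s.
= 87.67 ML/d.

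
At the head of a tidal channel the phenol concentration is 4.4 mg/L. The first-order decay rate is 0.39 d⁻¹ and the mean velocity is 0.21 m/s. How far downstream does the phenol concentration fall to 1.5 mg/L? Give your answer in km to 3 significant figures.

50.1 km

From C = C₀·e^(−kt), t = ln(C₀/C)/k = ln(4.4/1.5)/0.39 = 1.076/0.39 = 2.759 d.
Distance = v·t = 0.21 m/s × 2.384e+05 s = 5.007e+04 m = 50.07 km.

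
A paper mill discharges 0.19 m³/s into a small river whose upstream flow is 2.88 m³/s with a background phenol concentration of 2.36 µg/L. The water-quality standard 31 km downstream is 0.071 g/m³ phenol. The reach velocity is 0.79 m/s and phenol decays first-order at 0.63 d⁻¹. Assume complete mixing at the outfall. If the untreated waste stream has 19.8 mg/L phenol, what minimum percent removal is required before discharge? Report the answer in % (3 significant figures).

2.36 µg/L = 0.00236 mg/L.
Travel time to the compliance point: t = 3.1e+04/0.79 = 3.924e+04 s = 0.4542 d; decay factor exp(−0.63·0.4542) = 0.7512.
So the concentration just after mixing may be at most 0.071/0.7512 = 0.09452 mg/L.
Mass balance: 0.09452·3.07 = 0.19·Cₑ + 2.88·0.00236.
Cₑ = (0.2902 − 0.006797) / 0.19 = 1.491 mg/L.
Required removal = 1 − 1.491/19.8 = 92.47 %.

92.5 %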